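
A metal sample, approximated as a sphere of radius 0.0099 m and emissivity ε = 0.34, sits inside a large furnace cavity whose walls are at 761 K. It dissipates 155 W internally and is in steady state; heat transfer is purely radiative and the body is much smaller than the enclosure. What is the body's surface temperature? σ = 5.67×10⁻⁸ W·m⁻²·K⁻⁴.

T ≈ 1620 K

For a small grey body in a large enclosure, net radiated power = εσA(T⁴ − T_w⁴).
Steady state: P = εσA(T⁴ − T_w⁴) with A = 4πr² = 0.001232 m².
T⁴ = P/(εσA) + T_w⁴ = 155/(0.34·5.67×10⁻⁸·0.001232) + (761)⁴
    = 6.528×10¹² + 3.354×10¹¹ = 6.864×10¹² K⁴.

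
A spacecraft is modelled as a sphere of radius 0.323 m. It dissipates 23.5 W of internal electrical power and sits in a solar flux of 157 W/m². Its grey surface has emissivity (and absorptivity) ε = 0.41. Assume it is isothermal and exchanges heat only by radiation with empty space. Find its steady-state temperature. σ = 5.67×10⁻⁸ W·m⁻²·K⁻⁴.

At steady state, absorbed solar power + internal power = radiated power.
Absorbed: α·S·A_cross = 0.41·157·0.3278 = 21.10 W (cross-section πr²).
Total input = 21.10 + 23.5 = 44.60 W.
Radiated: εσ·A_surf·T⁴ with A_surf = 4πr² = 1.311 m².
T⁴ = 44.60/(0.41·5.67×10⁻⁸·1.311) = 1.463×10⁹ K⁴.

T ≈ 196 K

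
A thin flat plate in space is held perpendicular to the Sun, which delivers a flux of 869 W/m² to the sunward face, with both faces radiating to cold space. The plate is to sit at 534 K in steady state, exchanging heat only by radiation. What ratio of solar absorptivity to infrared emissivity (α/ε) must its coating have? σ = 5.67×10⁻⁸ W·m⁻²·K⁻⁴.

α/ε ≈ 10.6

Balance: αS·A = εσ·2A·T⁴ ⇒ α/ε = 2σT⁴/S.
α/ε = 2·5.67×10⁻⁸·(534)⁴/869 = 2·5.67×10⁻⁸·8.131×10¹⁰/869.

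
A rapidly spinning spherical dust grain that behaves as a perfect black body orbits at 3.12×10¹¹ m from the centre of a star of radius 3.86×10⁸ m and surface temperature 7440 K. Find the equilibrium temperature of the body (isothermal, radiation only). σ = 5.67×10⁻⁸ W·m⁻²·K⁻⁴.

T ≈ 185 K

The star's surface emits σT_*⁴; at distance d the flux is S = σT_*⁴(R_*/d)².
S = 5.67×10⁻⁸·(7440)⁴·(3.86×10⁸/3.12×10¹¹)² = 265.9 W/m².
For an isothermal sphere T⁴ = (1−a)S/(4σ) = 1.172×10⁹ K⁴.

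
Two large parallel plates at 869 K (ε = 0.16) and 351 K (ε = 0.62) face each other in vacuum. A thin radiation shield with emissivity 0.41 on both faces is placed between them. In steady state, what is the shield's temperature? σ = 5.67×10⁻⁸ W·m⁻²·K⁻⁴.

T_s ≈ 645 K

In steady state the net flux on the hot side equals that on the cold side.
σ(T₁⁴−T_s⁴)/D₁ = σ(T_s⁴−T₂⁴)/D₂, with D₁ = 1/ε₁+1/ε_s−1 = 7.689, D₂ = 1/ε_s+1/ε₂−1 = 3.052.
Solve for T_s⁴: T_s⁴ = (D₂·T₁⁴ + D₁·T₂⁴)/(D₁+D₂) = 1.729×10¹¹ K⁴.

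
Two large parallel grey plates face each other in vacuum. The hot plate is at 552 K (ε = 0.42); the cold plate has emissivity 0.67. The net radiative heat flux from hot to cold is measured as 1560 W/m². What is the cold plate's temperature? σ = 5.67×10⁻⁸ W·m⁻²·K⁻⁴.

q = σ(T₁⁴ − T₂⁴)/(1/ε₁ + 1/ε₂ − 1); denominator = 2.873.
T₂⁴ = T₁⁴ − q·(1/ε₁+1/ε₂−1)/σ = 9.284×10¹⁰ − 1560·2.873/5.67×10⁻⁸
    = 1.379×10¹⁰ K⁴.

T₂ ≈ 343 K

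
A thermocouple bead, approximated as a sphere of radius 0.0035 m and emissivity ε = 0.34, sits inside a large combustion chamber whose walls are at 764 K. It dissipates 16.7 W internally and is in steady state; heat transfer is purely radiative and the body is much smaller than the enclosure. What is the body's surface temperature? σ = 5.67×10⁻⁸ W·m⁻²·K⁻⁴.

For a small grey body in a large enclosure, net radiated power = εσA(T⁴ − T_w⁴).
Steady state: P = εσA(T⁴ − T_w⁴) with A = 4πr² = 1.539×10⁻⁴ m².
T⁴ = P/(εσA) + T_w⁴ = 16.7/(0.34·5.67×10⁻⁸·1.539×10⁻⁴) + (764)⁴
    = 5.627×10¹² + 3.407×10¹¹ = 5.968×10¹² K⁴.

T ≈ 1560 K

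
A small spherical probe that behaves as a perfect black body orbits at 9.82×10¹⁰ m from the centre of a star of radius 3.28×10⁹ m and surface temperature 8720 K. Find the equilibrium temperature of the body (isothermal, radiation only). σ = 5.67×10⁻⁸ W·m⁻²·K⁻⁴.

The star's surface emits σT_*⁴; at distance d the flux is S = σT_*⁴(R_*/d)².
S = 5.67×10⁻⁸·(8720)⁴·(3.28×10⁹/9.82×10¹⁰)² = 3.657×10⁵ W/m².
For an isothermal sphere T⁴ = (1−a)S/(4σ) = 1.613×10¹² K⁴.

T ≈ 1130 K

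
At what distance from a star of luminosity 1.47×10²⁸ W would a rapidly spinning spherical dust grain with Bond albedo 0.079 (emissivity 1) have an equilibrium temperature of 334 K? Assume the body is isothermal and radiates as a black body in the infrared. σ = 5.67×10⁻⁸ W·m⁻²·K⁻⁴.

d ≈ 6.18×10¹¹ m

For an isothermal black-emitting sphere, (1−a)S·πr² = σ·4πr²·T⁴ ⇒ S = 4σT⁴/(1−a).
S = 4·5.67×10⁻⁸·(334)⁴/0.921 = 3065 W/m².
Flux falls as S = L/(4πd²), so d = √(L/(4πS)) = √(1.47×10²⁸/(4π·3065)).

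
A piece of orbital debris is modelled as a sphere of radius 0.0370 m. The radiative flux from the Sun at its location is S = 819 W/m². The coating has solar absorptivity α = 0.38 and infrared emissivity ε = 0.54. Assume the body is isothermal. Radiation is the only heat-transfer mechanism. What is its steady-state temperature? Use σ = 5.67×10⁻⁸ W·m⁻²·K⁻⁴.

At equilibrium, absorbed power = emitted power.
Absorbing cross-section = πr² = 0.004301 m²; emitting surface = 4πr² = 0.01720 m² (ratio 4).
αS·A_cross = εσ·A_surf·T⁴  ⇒  T⁴ = αS/(ε·4σ).
T⁴ = 0.380·819/(0.54·4·5.67×10⁻⁸) = 2.541×10⁹ K⁴.
T = (2.541×10⁹)^(1/4).

T ≈ 225 K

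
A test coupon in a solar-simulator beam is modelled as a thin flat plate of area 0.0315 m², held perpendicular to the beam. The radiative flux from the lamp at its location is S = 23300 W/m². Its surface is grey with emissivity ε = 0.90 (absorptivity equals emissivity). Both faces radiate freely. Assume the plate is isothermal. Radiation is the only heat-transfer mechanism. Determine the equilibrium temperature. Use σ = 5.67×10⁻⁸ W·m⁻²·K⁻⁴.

T ≈ 673 K

At equilibrium, absorbed power = emitted power.
Absorbing cross-section = A = 0.03150 m²; emitting surface = 2A = 0.06300 m² (ratio 2).
εS·A_cross = εσ·A_surf·T⁴  ⇒  T⁴ = S/(2σ)   (ε cancels).
T⁴ = 23300/(2·5.67×10⁻⁸) = 2.055×10¹¹ K⁴.
T = (2.055×10¹¹)^(1/4).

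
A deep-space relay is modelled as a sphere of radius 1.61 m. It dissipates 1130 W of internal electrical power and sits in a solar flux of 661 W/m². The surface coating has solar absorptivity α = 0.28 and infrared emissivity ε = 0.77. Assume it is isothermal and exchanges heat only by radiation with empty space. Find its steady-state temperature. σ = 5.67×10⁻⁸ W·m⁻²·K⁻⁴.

T ≈ 208 K

At steady state, absorbed solar power + internal power = radiated power.
Absorbed: α·S·A_cross = 0.28·661·8.143 = 1507 W (cross-section πr²).
Total input = 1507 + 1130 = 2637 W.
Radiated: εσ·A_surf·T⁴ with A_surf = 4πr² = 32.57 m².
T⁴ = 2637/(0.77·5.67×10⁻⁸·32.57) = 1.854×10⁹ K⁴.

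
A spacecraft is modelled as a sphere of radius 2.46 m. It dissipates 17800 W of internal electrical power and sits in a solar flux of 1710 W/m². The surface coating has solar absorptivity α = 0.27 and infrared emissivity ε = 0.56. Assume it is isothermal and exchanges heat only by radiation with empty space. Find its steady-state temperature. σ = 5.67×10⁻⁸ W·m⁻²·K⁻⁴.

T ≈ 324 K

At steady state, absorbed solar power + internal power = radiated power.
Absorbed: α·S·A_cross = 0.27·1710·19.01 = 8778 W (cross-section πr²).
Total input = 8778 + 17800 = 26580 W.
Radiated: εσ·A_surf·T⁴ with A_surf = 4πr² = 76.05 m².
T⁴ = 26580/(0.56·5.67×10⁻⁸·76.05) = 1.101×10¹⁰ K⁴.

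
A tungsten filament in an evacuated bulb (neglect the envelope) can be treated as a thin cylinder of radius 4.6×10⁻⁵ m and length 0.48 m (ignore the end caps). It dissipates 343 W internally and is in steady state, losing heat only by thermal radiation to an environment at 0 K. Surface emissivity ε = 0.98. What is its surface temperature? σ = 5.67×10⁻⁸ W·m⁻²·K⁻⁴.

T ≈ 2580 K

Steady state: internal power = radiated power, P = εσA T⁴.
Radiating area A = 2πrL = 1.387×10⁻⁴ m².
T⁴ = P/(εσA) = 343/(0.98·5.67×10⁻⁸·1.387×10⁻⁴) = 4.449×10¹³ K⁴.
T = (4.449×10¹³)^(1/4).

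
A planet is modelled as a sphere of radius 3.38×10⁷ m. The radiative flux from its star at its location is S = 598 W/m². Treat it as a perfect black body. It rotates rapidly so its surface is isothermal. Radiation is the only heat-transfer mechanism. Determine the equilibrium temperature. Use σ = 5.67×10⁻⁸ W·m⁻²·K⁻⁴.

At equilibrium, absorbed power = emitted power.
Absorbing cross-section = πr² = 3.589×10¹⁵ m²; emitting surface = 4πr² = 1.436×10¹⁶ m² (ratio 4).
S·A_cross = εσ·A_surf·T⁴  ⇒  T⁴ = S/(4σ).
T⁴ = 1.00·598/(4·5.67×10⁻⁸) = 2.637×10⁹ K⁴.
T = (2.637×10⁹)^(1/4).

T ≈ 227 K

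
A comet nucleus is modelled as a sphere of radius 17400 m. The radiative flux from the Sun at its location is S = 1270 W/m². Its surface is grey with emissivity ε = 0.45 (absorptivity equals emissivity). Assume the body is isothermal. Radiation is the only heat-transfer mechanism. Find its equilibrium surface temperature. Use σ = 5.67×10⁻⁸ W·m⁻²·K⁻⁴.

T ≈ 274 K

At equilibrium, absorbed power = emitted power.
Absorbing cross-section = πr² = 9.511×10⁸ m²; emitting surface = 4πr² = 3.805×10⁹ m² (ratio 4).
εS·A_cross = εσ·A_surf·T⁴  ⇒  T⁴ = S/(4σ)   (ε cancels).
T⁴ = 1270/(4·5.67×10⁻⁸) = 5.600×10⁹ K⁴.
T = (5.600×10⁹)^(1/4).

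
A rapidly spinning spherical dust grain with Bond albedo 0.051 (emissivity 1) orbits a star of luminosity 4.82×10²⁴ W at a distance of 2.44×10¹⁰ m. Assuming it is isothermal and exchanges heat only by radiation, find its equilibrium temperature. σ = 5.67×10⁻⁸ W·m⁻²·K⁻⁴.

First find the stellar flux at distance d: S = L/(4πd²) = 4.82×10²⁴/(4π·(2.44×10¹⁰)²) = 644.3 W/m².
For an isothermal sphere, absorbed (1−a)S·πr² = emitted σ·4πr²·T⁴, so T⁴ = (1−a)S/(4σ).
T⁴ = 0.949·644.3/(4·5.67×10⁻⁸) = 2.696×10⁹ K⁴.

T ≈ 228 K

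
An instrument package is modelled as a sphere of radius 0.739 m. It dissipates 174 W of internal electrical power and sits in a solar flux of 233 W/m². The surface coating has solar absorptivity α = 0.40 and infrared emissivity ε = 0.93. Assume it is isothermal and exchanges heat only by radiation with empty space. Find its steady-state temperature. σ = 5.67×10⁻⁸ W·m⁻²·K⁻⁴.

At steady state, absorbed solar power + internal power = radiated power.
Absorbed: α·S·A_cross = 0.40·233·1.716 = 159.9 W (cross-section πr²).
Total input = 159.9 + 174 = 333.9 W.
Radiated: εσ·A_surf·T⁴ with A_surf = 4πr² = 6.863 m².
T⁴ = 333.9/(0.93·5.67×10⁻⁸·6.863) = 9.227×10⁸ K⁴.

T ≈ 174 K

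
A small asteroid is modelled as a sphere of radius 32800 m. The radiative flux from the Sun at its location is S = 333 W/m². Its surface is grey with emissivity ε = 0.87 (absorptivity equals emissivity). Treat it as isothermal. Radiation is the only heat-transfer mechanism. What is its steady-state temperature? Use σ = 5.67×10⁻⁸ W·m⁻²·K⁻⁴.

At equilibrium, absorbed power = emitted power.
Absorbing cross-section = πr² = 3.380×10⁹ m²; emitting surface = 4πr² = 1.352×10¹⁰ m² (ratio 4).
εS·A_cross = εσ·A_surf·T⁴  ⇒  T⁴ = S/(4σ)   (ε cancels).
T⁴ = 333/(4·5.67×10⁻⁸) = 1.468×10⁹ K⁴.
T = (1.468×10⁹)^(1/4).

T ≈ 196 K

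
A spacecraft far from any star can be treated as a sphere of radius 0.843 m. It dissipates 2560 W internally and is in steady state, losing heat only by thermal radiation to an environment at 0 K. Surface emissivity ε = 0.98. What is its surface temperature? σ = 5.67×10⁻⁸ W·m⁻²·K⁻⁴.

T ≈ 268 K

Steady state: internal power = radiated power, P = εσA T⁴.
Radiating area A = 4πr² = 8.930 m².
T⁴ = P/(εσA) = 2560/(0.98·5.67×10⁻⁸·8.930) = 5.159×10⁹ K⁴.
T = (5.159×10⁹)^(1/4).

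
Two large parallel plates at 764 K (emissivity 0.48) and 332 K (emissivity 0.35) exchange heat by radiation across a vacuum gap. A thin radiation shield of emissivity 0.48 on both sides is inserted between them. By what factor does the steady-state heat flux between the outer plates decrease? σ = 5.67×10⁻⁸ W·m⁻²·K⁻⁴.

factor ≈ 1.80

Without shield: q₀ = σΔ(T⁴)/(1/ε₁+1/ε₂−1) with denominator 3.940.
With shield the two gaps are in series; the resistances add: (1/ε₁+1/ε_s−1)+(1/ε_s+1/ε₂−1) = 3.167+3.940 = 7.107.
Heat-flux ratio q₀/q = 7.107/3.940.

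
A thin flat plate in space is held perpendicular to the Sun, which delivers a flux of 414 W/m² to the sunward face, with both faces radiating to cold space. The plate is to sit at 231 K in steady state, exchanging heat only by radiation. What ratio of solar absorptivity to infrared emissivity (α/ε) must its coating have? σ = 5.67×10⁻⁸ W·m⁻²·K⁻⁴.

Balance: αS·A = εσ·2A·T⁴ ⇒ α/ε = 2σT⁴/S.
α/ε = 2·5.67×10⁻⁸·(231)⁴/414 = 2·5.67×10⁻⁸·2.847×10⁹/414.

α/ε ≈ 0.780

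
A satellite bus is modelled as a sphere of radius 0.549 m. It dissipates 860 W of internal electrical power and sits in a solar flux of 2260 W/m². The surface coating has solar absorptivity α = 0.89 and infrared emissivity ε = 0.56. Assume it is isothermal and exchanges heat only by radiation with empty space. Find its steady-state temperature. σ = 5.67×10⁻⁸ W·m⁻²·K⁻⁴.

T ≈ 389 K

At steady state, absorbed solar power + internal power = radiated power.
Absorbed: α·S·A_cross = 0.89·2260·0.9469 = 1905 W (cross-section πr²).
Total input = 1905 + 860 = 2765 W.
Radiated: εσ·A_surf·T⁴ with A_surf = 4πr² = 3.788 m².
T⁴ = 2765/(0.56·5.67×10⁻⁸·3.788) = 2.299×10¹⁰ K⁴.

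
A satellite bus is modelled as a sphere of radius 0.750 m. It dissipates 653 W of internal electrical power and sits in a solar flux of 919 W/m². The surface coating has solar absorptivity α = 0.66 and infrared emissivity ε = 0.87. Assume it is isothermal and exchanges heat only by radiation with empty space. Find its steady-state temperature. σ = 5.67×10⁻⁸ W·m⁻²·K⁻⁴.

T ≈ 265 K

At steady state, absorbed solar power + internal power = radiated power.
Absorbed: α·S·A_cross = 0.66·919·1.767 = 1072 W (cross-section πr²).
Total input = 1072 + 653 = 1725 W.
Radiated: εσ·A_surf·T⁴ with A_surf = 4πr² = 7.069 m².
T⁴ = 1725/(0.87·5.67×10⁻⁸·7.069) = 4.947×10⁹ K⁴.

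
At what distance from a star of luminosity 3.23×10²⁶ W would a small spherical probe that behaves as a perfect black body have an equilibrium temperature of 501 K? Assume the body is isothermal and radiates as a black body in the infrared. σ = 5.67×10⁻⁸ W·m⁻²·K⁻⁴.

d ≈ 4.24×10¹⁰ m

For an isothermal black-emitting sphere, (1−a)S·πr² = σ·4πr²·T⁴ ⇒ S = 4σT⁴/(1−a).
S = 4·5.67×10⁻⁸·(501)⁴/1.00 = 14290 W/m².
Flux falls as S = L/(4πd²), so d = √(L/(4πS)) = √(3.23×10²⁶/(4π·14290)).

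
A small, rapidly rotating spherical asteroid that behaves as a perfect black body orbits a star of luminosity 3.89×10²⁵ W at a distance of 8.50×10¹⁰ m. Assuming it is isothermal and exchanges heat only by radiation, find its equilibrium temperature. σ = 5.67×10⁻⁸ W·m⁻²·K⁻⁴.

T ≈ 208 K

First find the stellar flux at distance d: S = L/(4πd²) = 3.89×10²⁵/(4π·(8.50×10¹⁰)²) = 428.5 W/m².
For an isothermal sphere, absorbed (1−a)S·πr² = emitted σ·4πr²·T⁴, so T⁴ = (1−a)S/(4σ).
T⁴ = 1.00·428.5/(4·5.67×10⁻⁸) = 1.889×10⁹ K⁴.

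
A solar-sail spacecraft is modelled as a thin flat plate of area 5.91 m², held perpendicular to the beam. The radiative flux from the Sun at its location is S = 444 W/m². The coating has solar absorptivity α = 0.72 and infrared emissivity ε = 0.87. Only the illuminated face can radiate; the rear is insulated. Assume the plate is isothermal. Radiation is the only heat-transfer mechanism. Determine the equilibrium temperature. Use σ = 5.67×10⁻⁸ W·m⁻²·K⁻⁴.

At equilibrium, absorbed power = emitted power.
Absorbing cross-section = A = 5.910 m²; emitting surface = A = 5.910 m² (ratio 1).
αS·A_cross = εσ·A_surf·T⁴  ⇒  T⁴ = αS/(ε·1σ).
T⁴ = 0.720·444/(0.87·1·5.67×10⁻⁸) = 6.481×10⁹ K⁴.
T = (6.481×10⁹)^(1/4).

T ≈ 284 K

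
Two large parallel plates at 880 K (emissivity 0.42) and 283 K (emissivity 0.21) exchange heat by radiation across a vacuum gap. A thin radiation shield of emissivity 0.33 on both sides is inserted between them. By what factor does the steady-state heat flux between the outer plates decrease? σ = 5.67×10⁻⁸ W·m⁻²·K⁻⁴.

factor ≈ 1.82

Without shield: q₀ = σΔ(T⁴)/(1/ε₁+1/ε₂−1) with denominator 6.143.
With shield the two gaps are in series; the resistances add: (1/ε₁+1/ε_s−1)+(1/ε_s+1/ε₂−1) = 4.411+6.792 = 11.20.
Heat-flux ratio q₀/q = 11.20/6.143.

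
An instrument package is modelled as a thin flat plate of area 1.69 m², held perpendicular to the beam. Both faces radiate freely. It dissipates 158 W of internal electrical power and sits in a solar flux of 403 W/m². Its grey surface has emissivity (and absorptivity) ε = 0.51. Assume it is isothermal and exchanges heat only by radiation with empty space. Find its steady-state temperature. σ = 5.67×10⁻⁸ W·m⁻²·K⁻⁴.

At steady state, absorbed solar power + internal power = radiated power.
Absorbed: α·S·A_cross = 0.51·403·1.690 = 347.3 W (cross-section A).
Total input = 347.3 + 158 = 505.3 W.
Radiated: εσ·A_surf·T⁴ with A_surf = 2A = 3.380 m².
T⁴ = 505.3/(0.51·5.67×10⁻⁸·3.380) = 5.170×10⁹ K⁴.

T ≈ 268 K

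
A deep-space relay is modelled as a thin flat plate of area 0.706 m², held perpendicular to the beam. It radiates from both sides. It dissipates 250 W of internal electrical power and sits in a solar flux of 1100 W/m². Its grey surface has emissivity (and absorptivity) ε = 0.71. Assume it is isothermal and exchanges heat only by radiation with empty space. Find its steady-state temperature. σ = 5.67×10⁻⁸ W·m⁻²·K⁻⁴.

At steady state, absorbed solar power + internal power = radiated power.
Absorbed: α·S·A_cross = 0.71·1100·0.7060 = 551.4 W (cross-section A).
Total input = 551.4 + 250 = 801.4 W.
Radiated: εσ·A_surf·T⁴ with A_surf = 2A = 1.412 m².
T⁴ = 801.4/(0.71·5.67×10⁻⁸·1.412) = 1.410×10¹⁰ K⁴.

T ≈ 345 K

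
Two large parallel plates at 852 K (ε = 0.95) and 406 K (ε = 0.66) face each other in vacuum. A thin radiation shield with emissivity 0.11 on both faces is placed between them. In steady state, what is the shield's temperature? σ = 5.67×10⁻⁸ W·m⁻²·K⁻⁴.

T_s ≈ 730 K

In steady state the net flux on the hot side equals that on the cold side.
σ(T₁⁴−T_s⁴)/D₁ = σ(T_s⁴−T₂⁴)/D₂, with D₁ = 1/ε₁+1/ε_s−1 = 9.144, D₂ = 1/ε_s+1/ε₂−1 = 9.606.
Solve for T_s⁴: T_s⁴ = (D₂·T₁⁴ + D₁·T₂⁴)/(D₁+D₂) = 2.832×10¹¹ K⁴.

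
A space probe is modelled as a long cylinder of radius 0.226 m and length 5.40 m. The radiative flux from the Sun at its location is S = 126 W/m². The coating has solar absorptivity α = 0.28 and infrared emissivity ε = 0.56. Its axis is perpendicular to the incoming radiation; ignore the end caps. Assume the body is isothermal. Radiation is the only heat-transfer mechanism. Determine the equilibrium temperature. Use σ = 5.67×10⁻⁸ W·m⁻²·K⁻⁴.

At equilibrium, absorbed power = emitted power.
Absorbing cross-section = 2rL = 2.441 m²; emitting surface = 2πrL = 7.668 m² (ratio π).
αS·A_cross = εσ·A_surf·T⁴  ⇒  T⁴ = αS/(ε·πσ).
T⁴ = 0.280·126/(0.56·π·5.67×10⁻⁸) = 3.537×10⁸ K⁴.
T = (3.537×10⁸)^(1/4).

T ≈ 137 K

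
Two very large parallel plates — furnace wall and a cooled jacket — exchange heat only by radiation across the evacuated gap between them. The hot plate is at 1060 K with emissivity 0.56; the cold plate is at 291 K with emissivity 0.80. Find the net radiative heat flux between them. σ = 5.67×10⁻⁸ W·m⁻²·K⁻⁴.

For two infinite grey parallel plates, q = σ(T₁⁴ − T₂⁴)/(1/ε₁ + 1/ε₂ − 1).
T₁⁴ − T₂⁴ = 1.262×10¹² − 7.171×10⁹ = 1.255×10¹² K⁴.
1/ε₁ + 1/ε₂ − 1 = 1.786 + 1.250 − 1 = 2.036.
q = 5.67×10⁻⁸ × 1.255×10¹² / 2.036.

q ≈ 35000 W/m²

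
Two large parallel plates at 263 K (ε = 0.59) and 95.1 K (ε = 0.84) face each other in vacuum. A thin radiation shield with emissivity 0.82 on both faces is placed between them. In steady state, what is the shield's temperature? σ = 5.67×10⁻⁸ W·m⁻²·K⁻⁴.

In steady state the net flux on the hot side equals that on the cold side.
σ(T₁⁴−T_s⁴)/D₁ = σ(T_s⁴−T₂⁴)/D₂, with D₁ = 1/ε₁+1/ε_s−1 = 1.914, D₂ = 1/ε_s+1/ε₂−1 = 1.410.
Solve for T_s⁴: T_s⁴ = (D₂·T₁⁴ + D₁·T₂⁴)/(D₁+D₂) = 2.076×10⁹ K⁴.

T_s ≈ 213 K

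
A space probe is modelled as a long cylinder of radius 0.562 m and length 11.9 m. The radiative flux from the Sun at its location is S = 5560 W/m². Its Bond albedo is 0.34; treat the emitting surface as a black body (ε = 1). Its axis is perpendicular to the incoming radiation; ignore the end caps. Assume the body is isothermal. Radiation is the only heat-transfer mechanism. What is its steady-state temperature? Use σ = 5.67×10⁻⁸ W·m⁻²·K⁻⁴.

T ≈ 379 K

At equilibrium, absorbed power = emitted power.
Absorbing cross-section = 2rL = 13.38 m²; emitting surface = 2πrL = 42.02 m² (ratio π).
(1−a)S·A_cross = εσ·A_surf·T⁴  ⇒  T⁴ = (1−a)S/(πσ).
T⁴ = 0.660·5560/(π·5.67×10⁻⁸) = 2.060×10¹⁰ K⁴.
T = (2.060×10¹⁰)^(1/4).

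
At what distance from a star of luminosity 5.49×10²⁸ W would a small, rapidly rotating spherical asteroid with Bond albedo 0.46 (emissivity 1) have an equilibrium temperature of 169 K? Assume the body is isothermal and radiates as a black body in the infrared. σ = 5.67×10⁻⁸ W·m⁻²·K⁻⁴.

d ≈ 3.57×10¹² m

For an isothermal black-emitting sphere, (1−a)S·πr² = σ·4πr²·T⁴ ⇒ S = 4σT⁴/(1−a).
S = 4·5.67×10⁻⁸·(169)⁴/0.540 = 342.6 W/m².
Flux falls as S = L/(4πd²), so d = √(L/(4πS)) = √(5.49×10²⁸/(4π·342.6)).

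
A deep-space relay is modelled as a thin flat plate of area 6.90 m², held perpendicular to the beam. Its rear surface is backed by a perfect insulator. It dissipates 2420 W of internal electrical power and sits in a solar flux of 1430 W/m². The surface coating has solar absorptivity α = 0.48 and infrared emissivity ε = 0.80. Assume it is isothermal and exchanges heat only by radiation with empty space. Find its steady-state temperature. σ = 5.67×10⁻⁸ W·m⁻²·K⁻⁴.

At steady state, absorbed solar power + internal power = radiated power.
Absorbed: α·S·A_cross = 0.48·1430·6.900 = 4736 W (cross-section A).
Total input = 4736 + 2420 = 7156 W.
Radiated: εσ·A_surf·T⁴ with A_surf = A = 6.900 m².
T⁴ = 7156/(0.80·5.67×10⁻⁸·6.900) = 2.286×10¹⁰ K⁴.

T ≈ 389 K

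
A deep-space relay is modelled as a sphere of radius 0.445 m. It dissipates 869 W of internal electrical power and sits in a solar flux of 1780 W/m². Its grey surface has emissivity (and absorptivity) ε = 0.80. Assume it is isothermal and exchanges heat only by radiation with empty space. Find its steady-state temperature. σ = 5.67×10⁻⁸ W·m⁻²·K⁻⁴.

At steady state, absorbed solar power + internal power = radiated power.
Absorbed: α·S·A_cross = 0.80·1780·0.6221 = 885.9 W (cross-section πr²).
Total input = 885.9 + 869 = 1755 W.
Radiated: εσ·A_surf·T⁴ with A_surf = 4πr² = 2.488 m².
T⁴ = 1755/(0.80·5.67×10⁻⁸·2.488) = 1.555×10¹⁰ K⁴.

T ≈ 353 K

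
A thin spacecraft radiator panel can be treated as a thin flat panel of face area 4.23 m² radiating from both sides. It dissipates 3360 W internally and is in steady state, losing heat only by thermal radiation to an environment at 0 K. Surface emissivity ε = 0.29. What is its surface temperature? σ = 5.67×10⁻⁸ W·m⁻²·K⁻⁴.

Steady state: internal power = radiated power, P = εσA T⁴.
Radiating area A = 2·4.23 = 8.460 m².
T⁴ = P/(εσA) = 3360/(0.29·5.67×10⁻⁸·8.460) = 2.415×10¹⁰ K⁴.
T = (2.415×10¹⁰)^(1/4).

T ≈ 394 K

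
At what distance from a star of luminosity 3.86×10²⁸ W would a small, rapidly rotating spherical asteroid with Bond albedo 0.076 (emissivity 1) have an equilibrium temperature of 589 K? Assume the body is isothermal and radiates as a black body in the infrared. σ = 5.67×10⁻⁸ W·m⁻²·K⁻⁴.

For an isothermal black-emitting sphere, (1−a)S·πr² = σ·4πr²·T⁴ ⇒ S = 4σT⁴/(1−a).
S = 4·5.67×10⁻⁸·(589)⁴/0.924 = 29540 W/m².
Flux falls as S = L/(4πd²), so d = √(L/(4πS)) = √(3.86×10²⁸/(4π·29540)).

d ≈ 3.22×10¹¹ m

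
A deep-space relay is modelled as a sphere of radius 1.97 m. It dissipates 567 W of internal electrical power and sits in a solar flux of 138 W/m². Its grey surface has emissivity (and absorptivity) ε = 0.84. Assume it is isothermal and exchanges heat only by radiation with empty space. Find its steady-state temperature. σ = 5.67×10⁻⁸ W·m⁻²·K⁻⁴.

At steady state, absorbed solar power + internal power = radiated power.
Absorbed: α·S·A_cross = 0.84·138·12.19 = 1413 W (cross-section πr²).
Total input = 1413 + 567 = 1980 W.
Radiated: εσ·A_surf·T⁴ with A_surf = 4πr² = 48.77 m².
T⁴ = 1980/(0.84·5.67×10⁻⁸·48.77) = 8.526×10⁸ K⁴.

T ≈ 171 K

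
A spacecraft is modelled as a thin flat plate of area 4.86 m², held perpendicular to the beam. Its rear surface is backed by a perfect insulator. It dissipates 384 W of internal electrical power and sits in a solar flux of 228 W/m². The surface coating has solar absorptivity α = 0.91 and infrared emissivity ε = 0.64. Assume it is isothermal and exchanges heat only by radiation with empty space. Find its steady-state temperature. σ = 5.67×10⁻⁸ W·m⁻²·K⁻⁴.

At steady state, absorbed solar power + internal power = radiated power.
Absorbed: α·S·A_cross = 0.91·228·4.860 = 1008 W (cross-section A).
Total input = 1008 + 384 = 1392 W.
Radiated: εσ·A_surf·T⁴ with A_surf = A = 4.860 m².
T⁴ = 1392/(0.64·5.67×10⁻⁸·4.860) = 7.895×10⁹ K⁴.

T ≈ 298 K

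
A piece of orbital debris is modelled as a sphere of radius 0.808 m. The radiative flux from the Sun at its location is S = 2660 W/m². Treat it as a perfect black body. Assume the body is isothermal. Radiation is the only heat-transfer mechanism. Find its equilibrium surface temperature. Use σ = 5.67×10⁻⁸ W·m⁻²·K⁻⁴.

At equilibrium, absorbed power = emitted power.
Absorbing cross-section = πr² = 2.051 m²; emitting surface = 4πr² = 8.204 m² (ratio 4).
S·A_cross = εσ·A_surf·T⁴  ⇒  T⁴ = S/(4σ).
T⁴ = 1.00·2660/(4·5.67×10⁻⁸) = 1.173×10¹⁰ K⁴.
T = (1.173×10¹⁰)^(1/4).

T ≈ 329 K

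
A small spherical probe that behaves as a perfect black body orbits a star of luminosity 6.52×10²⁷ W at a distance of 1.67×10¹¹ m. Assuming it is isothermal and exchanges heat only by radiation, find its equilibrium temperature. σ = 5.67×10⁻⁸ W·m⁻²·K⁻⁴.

First find the stellar flux at distance d: S = L/(4πd²) = 6.52×10²⁷/(4π·(1.67×10¹¹)²) = 18600 W/m².
For an isothermal sphere, absorbed (1−a)S·πr² = emitted σ·4πr²·T⁴, so T⁴ = (1−a)S/(4σ).
T⁴ = 1.00·18600/(4·5.67×10⁻⁸) = 8.203×10¹⁰ K⁴.

T ≈ 535 K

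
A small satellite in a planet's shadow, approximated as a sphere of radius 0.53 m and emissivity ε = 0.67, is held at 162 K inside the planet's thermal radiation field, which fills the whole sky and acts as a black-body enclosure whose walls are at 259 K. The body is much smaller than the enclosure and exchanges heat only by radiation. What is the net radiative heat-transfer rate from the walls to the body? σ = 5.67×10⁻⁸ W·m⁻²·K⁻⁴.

P_net ≈ 511 W

For a small grey body in a large enclosure: P_net = εσA(T_body⁴ − T_wall⁴).
A = 4πr² = 3.530 m²; T_body⁴ − T_wall⁴ = 6.887×10⁸ − 4.500×10⁹ = -3.811×10⁹ K⁴.
|P_net| = 0.67·5.67×10⁻⁸·3.530·3.811×10⁹.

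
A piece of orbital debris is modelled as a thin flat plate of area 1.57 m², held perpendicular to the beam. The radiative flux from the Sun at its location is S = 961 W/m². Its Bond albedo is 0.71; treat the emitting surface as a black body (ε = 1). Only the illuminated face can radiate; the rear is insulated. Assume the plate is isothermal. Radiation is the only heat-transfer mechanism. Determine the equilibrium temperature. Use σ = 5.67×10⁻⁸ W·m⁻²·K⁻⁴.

At equilibrium, absorbed power = emitted power.
Absorbing cross-section = A = 1.570 m²; emitting surface = A = 1.570 m² (ratio 1).
(1−a)S·A_cross = εσ·A_surf·T⁴  ⇒  T⁴ = (1−a)S/(1σ).
T⁴ = 0.290·961/(1·5.67×10⁻⁸) = 4.915×10⁹ K⁴.
T = (4.915×10⁹)^(1/4).

T ≈ 265 K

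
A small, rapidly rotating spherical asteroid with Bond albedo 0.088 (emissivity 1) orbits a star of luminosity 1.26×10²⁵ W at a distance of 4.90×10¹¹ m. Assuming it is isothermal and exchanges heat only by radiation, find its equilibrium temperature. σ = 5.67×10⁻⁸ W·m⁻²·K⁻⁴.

T ≈ 64.0 K

First find the stellar flux at distance d: S = L/(4πd²) = 1.26×10²⁵/(4π·(4.90×10¹¹)²) = 4.176 W/m².
For an isothermal sphere, absorbed (1−a)S·πr² = emitted σ·4πr²·T⁴, so T⁴ = (1−a)S/(4σ).
T⁴ = 0.912·4.176/(4·5.67×10⁻⁸) = 1.679×10⁷ K⁴.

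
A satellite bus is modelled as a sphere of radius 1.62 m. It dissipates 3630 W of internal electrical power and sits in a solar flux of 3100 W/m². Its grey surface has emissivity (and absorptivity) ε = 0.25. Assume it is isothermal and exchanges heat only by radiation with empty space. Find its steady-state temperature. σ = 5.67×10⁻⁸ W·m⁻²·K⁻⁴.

At steady state, absorbed solar power + internal power = radiated power.
Absorbed: α·S·A_cross = 0.25·3100·8.245 = 6390 W (cross-section πr²).
Total input = 6390 + 3630 = 10020 W.
Radiated: εσ·A_surf·T⁴ with A_surf = 4πr² = 32.98 m².
T⁴ = 10020/(0.25·5.67×10⁻⁸·32.98) = 2.143×10¹⁰ K⁴.

T ≈ 383 K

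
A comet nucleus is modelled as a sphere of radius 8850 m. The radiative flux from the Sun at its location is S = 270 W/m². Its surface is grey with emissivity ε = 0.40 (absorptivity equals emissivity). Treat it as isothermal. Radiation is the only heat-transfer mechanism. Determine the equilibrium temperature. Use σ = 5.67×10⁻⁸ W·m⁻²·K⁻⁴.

T ≈ 186 K

At equilibrium, absorbed power = emitted power.
Absorbing cross-section = πr² = 2.461×10⁸ m²; emitting surface = 4πr² = 9.842×10⁸ m² (ratio 4).
εS·A_cross = εσ·A_surf·T⁴  ⇒  T⁴ = S/(4σ)   (ε cancels).
T⁴ = 270/(4·5.67×10⁻⁸) = 1.190×10⁹ K⁴.
T = (1.190×10⁹)^(1/4).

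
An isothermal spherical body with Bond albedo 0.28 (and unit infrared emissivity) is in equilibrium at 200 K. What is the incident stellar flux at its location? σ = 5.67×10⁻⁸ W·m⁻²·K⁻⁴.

S ≈ 504 W/m²

(1−a)S·πr² = σ·4πr²·T⁴ ⇒ S = 4σT⁴/(1−a).
S = 4·5.67×10⁻⁸·1.600×10⁹/0.720.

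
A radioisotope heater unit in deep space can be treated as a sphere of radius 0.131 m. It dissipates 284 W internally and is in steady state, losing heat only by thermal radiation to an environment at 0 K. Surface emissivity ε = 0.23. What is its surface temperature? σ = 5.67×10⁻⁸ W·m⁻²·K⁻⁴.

T ≈ 564 K

Steady state: internal power = radiated power, P = εσA T⁴.
Radiating area A = 4πr² = 0.2157 m².
T⁴ = P/(εσA) = 284/(0.23·5.67×10⁻⁸·0.2157) = 1.010×10¹¹ K⁴.
T = (1.010×10¹¹)^(1/4).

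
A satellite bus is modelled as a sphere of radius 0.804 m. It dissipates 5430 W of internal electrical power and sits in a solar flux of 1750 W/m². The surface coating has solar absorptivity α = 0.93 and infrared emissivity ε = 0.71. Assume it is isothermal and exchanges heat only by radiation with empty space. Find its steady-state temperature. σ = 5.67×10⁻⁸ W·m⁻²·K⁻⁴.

T ≈ 404 K

At steady state, absorbed solar power + internal power = radiated power.
Absorbed: α·S·A_cross = 0.93·1750·2.031 = 3305 W (cross-section πr²).
Total input = 3305 + 5430 = 8735 W.
Radiated: εσ·A_surf·T⁴ with A_surf = 4πr² = 8.123 m².
T⁴ = 8735/(0.71·5.67×10⁻⁸·8.123) = 2.671×10¹⁰ K⁴.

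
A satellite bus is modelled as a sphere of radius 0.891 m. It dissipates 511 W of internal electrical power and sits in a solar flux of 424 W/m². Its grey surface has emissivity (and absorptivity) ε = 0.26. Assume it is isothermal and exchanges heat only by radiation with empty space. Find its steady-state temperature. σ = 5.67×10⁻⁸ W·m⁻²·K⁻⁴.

T ≈ 270 K

At steady state, absorbed solar power + internal power = radiated power.
Absorbed: α·S·A_cross = 0.26·424·2.494 = 274.9 W (cross-section πr²).
Total input = 274.9 + 511 = 785.9 W.
Radiated: εσ·A_surf·T⁴ with A_surf = 4πr² = 9.976 m².
T⁴ = 785.9/(0.26·5.67×10⁻⁸·9.976) = 5.344×10⁹ K⁴.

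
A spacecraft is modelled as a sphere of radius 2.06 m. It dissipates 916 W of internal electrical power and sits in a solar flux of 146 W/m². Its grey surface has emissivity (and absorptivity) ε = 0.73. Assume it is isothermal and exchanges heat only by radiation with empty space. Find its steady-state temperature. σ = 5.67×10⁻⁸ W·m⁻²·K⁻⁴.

T ≈ 180 K

At steady state, absorbed solar power + internal power = radiated power.
Absorbed: α·S·A_cross = 0.73·146·13.33 = 1421 W (cross-section πr²).
Total input = 1421 + 916 = 2337 W.
Radiated: εσ·A_surf·T⁴ with A_surf = 4πr² = 53.33 m².
T⁴ = 2337/(0.73·5.67×10⁻⁸·53.33) = 1.059×10⁹ K⁴.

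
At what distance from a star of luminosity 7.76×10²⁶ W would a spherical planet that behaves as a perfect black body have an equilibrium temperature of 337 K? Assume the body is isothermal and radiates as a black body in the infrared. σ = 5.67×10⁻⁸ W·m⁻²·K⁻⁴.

For an isothermal black-emitting sphere, (1−a)S·πr² = σ·4πr²·T⁴ ⇒ S = 4σT⁴/(1−a).
S = 4·5.67×10⁻⁸·(337)⁴/1.00 = 2925 W/m².
Flux falls as S = L/(4πd²), so d = √(L/(4πS)) = √(7.76×10²⁶/(4π·2925)).

d ≈ 1.45×10¹¹ m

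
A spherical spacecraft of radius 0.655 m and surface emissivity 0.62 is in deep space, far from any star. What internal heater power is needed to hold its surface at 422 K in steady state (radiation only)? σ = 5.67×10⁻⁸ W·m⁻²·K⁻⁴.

P ≈ 6010 W

P = εσ·4πr²·T⁴.
4πr² = 5.391 m²; T⁴ = 3.171×10¹⁰ K⁴.
P = 0.62·5.67×10⁻⁸·5.391·3.171×10¹⁰.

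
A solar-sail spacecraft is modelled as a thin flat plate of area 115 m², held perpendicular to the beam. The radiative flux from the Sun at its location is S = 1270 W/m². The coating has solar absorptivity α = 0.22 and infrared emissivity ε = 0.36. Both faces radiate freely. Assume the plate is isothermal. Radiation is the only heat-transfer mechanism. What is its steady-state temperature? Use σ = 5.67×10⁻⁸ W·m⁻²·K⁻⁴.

T ≈ 288 K

At equilibrium, absorbed power = emitted power.
Absorbing cross-section = A = 115.0 m²; emitting surface = 2A = 230.0 m² (ratio 2).
αS·A_cross = εσ·A_surf·T⁴  ⇒  T⁴ = αS/(ε·2σ).
T⁴ = 0.220·1270/(0.36·2·5.67×10⁻⁸) = 6.844×10⁹ K⁴.
T = (6.844×10⁹)^(1/4).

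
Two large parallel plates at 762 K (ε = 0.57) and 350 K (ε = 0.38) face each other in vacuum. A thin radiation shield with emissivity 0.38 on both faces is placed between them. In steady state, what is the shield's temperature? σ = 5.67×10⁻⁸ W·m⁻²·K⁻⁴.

T_s ≈ 664 K

In steady state the net flux on the hot side equals that on the cold side.
σ(T₁⁴−T_s⁴)/D₁ = σ(T_s⁴−T₂⁴)/D₂, with D₁ = 1/ε₁+1/ε_s−1 = 3.386, D₂ = 1/ε_s+1/ε₂−1 = 4.263.
Solve for T_s⁴: T_s⁴ = (D₂·T₁⁴ + D₁·T₂⁴)/(D₁+D₂) = 1.945×10¹¹ K⁴.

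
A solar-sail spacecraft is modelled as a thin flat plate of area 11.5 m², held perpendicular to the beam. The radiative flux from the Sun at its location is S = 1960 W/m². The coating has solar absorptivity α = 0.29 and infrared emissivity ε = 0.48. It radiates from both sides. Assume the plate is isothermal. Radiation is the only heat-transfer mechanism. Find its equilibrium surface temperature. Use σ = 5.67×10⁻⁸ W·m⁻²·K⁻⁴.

T ≈ 320 K

At equilibrium, absorbed power = emitted power.
Absorbing cross-section = A = 11.50 m²; emitting surface = 2A = 23.00 m² (ratio 2).
αS·A_cross = εσ·A_surf·T⁴  ⇒  T⁴ = αS/(ε·2σ).
T⁴ = 0.290·1960/(0.48·2·5.67×10⁻⁸) = 1.044×10¹⁰ K⁴.
T = (1.044×10¹⁰)^(1/4).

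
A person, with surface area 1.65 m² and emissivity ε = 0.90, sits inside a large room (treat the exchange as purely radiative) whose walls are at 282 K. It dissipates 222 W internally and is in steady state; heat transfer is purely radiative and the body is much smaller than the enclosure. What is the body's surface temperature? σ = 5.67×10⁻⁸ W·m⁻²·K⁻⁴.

For a small grey body in a large enclosure, net radiated power = εσA(T⁴ − T_w⁴).
Steady state: P = εσA(T⁴ − T_w⁴) with A = 1.65 m².
T⁴ = P/(εσA) + T_w⁴ = 222/(0.90·5.67×10⁻⁸·1.650) + (282)⁴
    = 2.637×10⁹ + 6.324×10⁹ = 8.961×10⁹ K⁴.

T ≈ 308 K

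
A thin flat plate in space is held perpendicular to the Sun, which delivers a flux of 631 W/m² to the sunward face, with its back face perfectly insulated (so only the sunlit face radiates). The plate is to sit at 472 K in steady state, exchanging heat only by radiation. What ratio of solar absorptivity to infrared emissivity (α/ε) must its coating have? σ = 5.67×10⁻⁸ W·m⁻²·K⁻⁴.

α/ε ≈ 4.46

Balance: αS·A = εσ·1A·T⁴ ⇒ α/ε = σT⁴/S.
α/ε = 5.67×10⁻⁸·(472)⁴/631 = 5.67×10⁻⁸·4.963×10¹⁰/631.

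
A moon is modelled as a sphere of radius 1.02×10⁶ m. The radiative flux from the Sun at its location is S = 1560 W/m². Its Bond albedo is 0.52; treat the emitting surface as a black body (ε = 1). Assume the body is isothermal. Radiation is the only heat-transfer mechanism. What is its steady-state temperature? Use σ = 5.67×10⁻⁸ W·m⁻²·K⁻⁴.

At equilibrium, absorbed power = emitted power.
Absorbing cross-section = πr² = 3.269×10¹² m²; emitting surface = 4πr² = 1.307×10¹³ m² (ratio 4).
(1−a)S·A_cross = εσ·A_surf·T⁴  ⇒  T⁴ = (1−a)S/(4σ).
T⁴ = 0.480·1560/(4·5.67×10⁻⁸) = 3.302×10⁹ K⁴.
T = (3.302×10⁹)^(1/4).

T ≈ 240 K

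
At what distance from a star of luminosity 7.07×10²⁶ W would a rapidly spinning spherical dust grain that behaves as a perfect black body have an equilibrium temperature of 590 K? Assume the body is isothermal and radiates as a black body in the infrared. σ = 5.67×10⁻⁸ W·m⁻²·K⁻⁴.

For an isothermal black-emitting sphere, (1−a)S·πr² = σ·4πr²·T⁴ ⇒ S = 4σT⁴/(1−a).
S = 4·5.67×10⁻⁸·(590)⁴/1.00 = 27480 W/m².
Flux falls as S = L/(4πd²), so d = √(L/(4πS)) = √(7.07×10²⁶/(4π·27480)).

d ≈ 4.52×10¹⁰ m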